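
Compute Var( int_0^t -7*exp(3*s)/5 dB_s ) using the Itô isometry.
Var = 49*exp(6*t)/150 - 49/150

The Itô integral of a deterministic integrand f(s) has mean 0 because each increment f(s) * (B_{s+ds} - B_s) has mean 0. By the Itô isometry:
  Var( int_0^t f(s) dB_s ) = E[ (int_0^t f(s) dB_s)^2 ] = int_0^t f(s)^2 ds.
Here f(s) = -7*exp(3*s)/5, so f(s)^2 = 49*exp(6*s)/25. Integrate:
  int_0^t (49*exp(6*s)/25) ds = 49*exp(6*t)/150 - 49/150.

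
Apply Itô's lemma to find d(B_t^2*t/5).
d(B_t^2*t/5) = (B_t^2/5 + t/5) dt + (2*B_t*t/5) dB_t

Itô's formula for f(t, x): d f(t, B_t) = (f_t + (1/2) f_xx) dt + f_x dB_t. Compute partials of f(t, x) = t*x^2/5:
  f_t(t,x)  = x^2/5
  f_x(t,x)  = 2*t*x/5
  f_xx(t,x) = 2*t/5
Assemble drift = f_t + (1/2) f_xx = t/5 + x^2/5 and diffusion = f_x = 2*t*x/5. Substituting x = B_t:
  d(B_t^2*t/5) = (B_t^2/5 + t/5) dt + (2*B_t*t/5) dB_t.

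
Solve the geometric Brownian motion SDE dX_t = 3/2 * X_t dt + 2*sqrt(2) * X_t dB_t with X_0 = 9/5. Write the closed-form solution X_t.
X_t = 9/5 * exp((-5/2) * t + (2*sqrt(2)) * B_t)

For GBM dX = mu X dt + sigma X dB with X_0 = x_0, apply Itô to Y = log X: dY = (mu - sigma^2/2) dt + sigma dB, so Y_t = log(x_0) + (mu - sigma^2/2) t + sigma B_t and hence X_t = x_0 * exp((mu - sigma^2/2) t + sigma B_t).
With mu = 3/2, sigma = 2*sqrt(2), x_0 = 9/5, this gives:
  X_t = 9/5 * exp((-5/2) * t + (2*sqrt(2)) * B_t).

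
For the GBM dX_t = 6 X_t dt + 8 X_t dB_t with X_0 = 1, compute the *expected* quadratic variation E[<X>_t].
E[<X>_t] = 16*exp(76*t)/19 - 16/19

<X>_t = int_0^t (8 * X_s)^2 ds. Taking expectation inside the integral: E[<X>_t] = 8^2 * int_0^t E[X_s^2] ds. For GBM, E[X_s^2] = x_0^2 * exp((2 mu + sigma^2) s). Integrating:
  E[<X>_t] = 8^2 * 1^2 * (exp((2*6 + 8^2) t) - 1) / (2*6 + 8^2)
           = 8^2 * 1^2 * (exp(76 t) - 1) / 76 = 16*exp(76*t)/19 - 16/19.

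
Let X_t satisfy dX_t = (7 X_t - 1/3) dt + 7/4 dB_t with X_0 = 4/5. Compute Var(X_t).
Var(X_t) = 7*exp(14*t)/32 - 7/32

The variance V(t) = Var(X_t) satisfies V'(t) = 2 a V(t) + c^2 with V(0) = 0 (drift coefficient is linear in X, diffusion is constant). With a = 7, c = 7/4, the solution is
  V(t) = (c^2 / (2 a)) * (exp(2 a t) - 1)
       = ((7/4)^2 / (2*7)) * (exp(14 t) - 1)
       = 7*exp(14*t)/32 - 7/32.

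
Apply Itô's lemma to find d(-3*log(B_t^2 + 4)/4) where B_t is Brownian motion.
d(-3*log(B_t^2 + 4)/4) = (3*(B_t^2 - 4)/(4*(B_t^2 + 4)^2)) dt + (-3*B_t/(2*B_t^2 + 8)) dB_t

Itô's formula for f(B_t) gives d f(B_t) = f'(B_t) dB_t + (1/2) f''(B_t) dt. Compute derivatives of f(x) = -3*log(x^2 + 4)/4:
  f'(x)  = -3*x/(2*x^2 + 8)
  f''(x) = 3*(x^2 - 4)/(2*(x^2 + 4)^2)
Substitute x = B_t and multiply the f'' term by 1/2:
  drift     = (1/2) * (3*(x^2 - 4)/(2*(x^2 + 4)^2)) evaluated at B_t = 3*(B_t^2 - 4)/(4*(B_t^2 + 4)^2)
  diffusion = (-3*x/(2*x^2 + 8)) evaluated at B_t = -3*B_t/(2*B_t^2 + 8)
Therefore d(-3*log(B_t^2 + 4)/4) = (3*(B_t^2 - 4)/(4*(B_t^2 + 4)^2)) dt + (-3*B_t/(2*B_t^2 + 8)) dB_t.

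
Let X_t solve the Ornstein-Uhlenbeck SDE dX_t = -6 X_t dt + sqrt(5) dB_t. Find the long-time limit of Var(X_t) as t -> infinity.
lim Var(X_t) = 5/12

The OU SDE dX = -theta X dt + sigma dB admits the integrating factor exp(theta t): d(exp(theta t) X_t) = sigma exp(theta t) dB_t. Integrating from 0 to t gives X_t = x_0 * exp(-theta t) + sigma * int_0^t exp(-theta (t-s)) dB_s for any initial x_0. The Itô integral has variance (by the Itô isometry) sigma^2 * int_0^t exp(-2 theta (t - s)) ds = sigma^2 * (1 - exp(-2 theta t)) / (2 theta), independent of x_0.
With theta = 6, sigma = sqrt(5):
  Var(X_t) = (sqrt(5))^2 * (1 - exp(-2*6 t)) / (2 * 6) = 5/12 - 5*exp(-12*t)/12.
As t -> infinity, exp(-2*6 t) -> 0, so the stationary variance is sigma^2 / (2 theta) = 5/12.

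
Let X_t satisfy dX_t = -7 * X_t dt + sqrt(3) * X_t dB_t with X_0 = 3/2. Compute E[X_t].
E[X_t] = 3*exp(-7*t)/2

For GBM dX = mu X dt + sigma X dB with X_0 = x_0, apply Itô to Y = log X: dY = (mu - sigma^2/2) dt + sigma dB, so Y_t = log(x_0) + (mu - sigma^2/2) t + sigma B_t and hence X_t = x_0 * exp((mu - sigma^2/2) t + sigma B_t).
With mu = -7, sigma = sqrt(3), x_0 = 3/2, this gives:
  X_t = 3/2 * exp((-17/2) * t + (sqrt(3)) * B_t).
Since sigma*B_t ~ Normal(0, sigma^2 t), E[exp(sigma*B_t)] = exp(sigma^2 t / 2); so E[X_t] = x_0 * exp((mu - sigma^2/2) t) * exp(sigma^2 t / 2) = x_0 * exp(mu t) = 3*exp(-7*t)/2.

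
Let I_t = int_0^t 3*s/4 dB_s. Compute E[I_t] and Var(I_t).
E[I_t] = 0; Var(I_t) = 3*t^3/16

The Itô integral of a deterministic integrand f(s) has mean 0 because each increment f(s) * (B_{s+ds} - B_s) has mean 0. By the Itô isometry:
  Var( int_0^t f(s) dB_s ) = E[ (int_0^t f(s) dB_s)^2 ] = int_0^t f(s)^2 ds.
Here f(s) = 3*s/4, so f(s)^2 = 9*s^2/16. Integrate:
  int_0^t (9*s^2/16) ds = 3*t^3/16.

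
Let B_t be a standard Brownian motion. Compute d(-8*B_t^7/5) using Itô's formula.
d(-8*B_t^7/5) = (-168*B_t^5/5) dt + (-56*B_t^6/5) dB_t

Itô's formula for f(B_t) gives d f(B_t) = f'(B_t) dB_t + (1/2) f''(B_t) dt. Compute derivatives of f(x) = -8*x^7/5:
  f'(x)  = -56*x^6/5
  f''(x) = -336*x^5/5
Substitute x = B_t and multiply the f'' term by 1/2:
  drift     = (1/2) * (-336*x^5/5) evaluated at B_t = -168*B_t^5/5
  diffusion = (-56*x^6/5) evaluated at B_t = -56*B_t^6/5
Therefore d(-8*B_t^7/5) = (-168*B_t^5/5) dt + (-56*B_t^6/5) dB_t.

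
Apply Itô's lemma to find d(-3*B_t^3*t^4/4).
d(-3*B_t^3*t^4/4) = (3*B_t*t^3*(-4*B_t^2 - 3*t)/4) dt + (-9*B_t^2*t^4/4) dB_t

Itô's formula for f(t, x): d f(t, B_t) = (f_t + (1/2) f_xx) dt + f_x dB_t. Compute partials of f(t, x) = -3*t^4*x^3/4:
  f_t(t,x)  = -3*t^3*x^3
  f_x(t,x)  = -9*t^4*x^2/4
  f_xx(t,x) = -9*t^4*x/2
Assemble drift = f_t + (1/2) f_xx = 3*t^3*x*(-3*t - 4*x^2)/4 and diffusion = f_x = -9*t^4*x^2/4. Substituting x = B_t:
  d(-3*B_t^3*t^4/4) = (3*B_t*t^3*(-4*B_t^2 - 3*t)/4) dt + (-9*B_t^2*t^4/4) dB_t.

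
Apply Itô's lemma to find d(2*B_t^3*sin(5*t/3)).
d(2*B_t^3*sin(5*t/3)) = (10*B_t^3*cos(5*t/3)/3 + 6*B_t*sin(5*t/3)) dt + (6*B_t^2*sin(5*t/3)) dB_t

Itô's formula for f(t, x): d f(t, B_t) = (f_t + (1/2) f_xx) dt + f_x dB_t. Compute partials of f(t, x) = 2*x^3*sin(5*t/3):
  f_t(t,x)  = 10*x^3*cos(5*t/3)/3
  f_x(t,x)  = 6*x^2*sin(5*t/3)
  f_xx(t,x) = 12*x*sin(5*t/3)
Assemble drift = f_t + (1/2) f_xx = 10*x^3*cos(5*t/3)/3 + 6*x*sin(5*t/3) and diffusion = f_x = 6*x^2*sin(5*t/3). Substituting x = B_t:
  d(2*B_t^3*sin(5*t/3)) = (10*B_t^3*cos(5*t/3)/3 + 6*B_t*sin(5*t/3)) dt + (6*B_t^2*sin(5*t/3)) dB_t.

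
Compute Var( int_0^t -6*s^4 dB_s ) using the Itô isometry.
Var = 4*t^9

The Itô integral of a deterministic integrand f(s) has mean 0 because each increment f(s) * (B_{s+ds} - B_s) has mean 0. By the Itô isometry:
  Var( int_0^t f(s) dB_s ) = E[ (int_0^t f(s) dB_s)^2 ] = int_0^t f(s)^2 ds.
Here f(s) = -6*s^4, so f(s)^2 = 36*s^8. Integrate:
  int_0^t (36*s^8) ds = 4*t^9.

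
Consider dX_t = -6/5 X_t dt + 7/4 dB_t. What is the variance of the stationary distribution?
lim Var(X_t) = 245/192

The OU SDE dX = -theta X dt + sigma dB admits the integrating factor exp(theta t): d(exp(theta t) X_t) = sigma exp(theta t) dB_t. Integrating from 0 to t gives X_t = x_0 * exp(-theta t) + sigma * int_0^t exp(-theta (t-s)) dB_s for any initial x_0. The Itô integral has variance (by the Itô isometry) sigma^2 * int_0^t exp(-2 theta (t - s)) ds = sigma^2 * (1 - exp(-2 theta t)) / (2 theta), independent of x_0.
With theta = 6/5, sigma = 7/4:
  Var(X_t) = (7/4)^2 * (1 - exp(-2*6/5 t)) / (2 * 6/5) = 245/192 - 245*exp(-12*t/5)/192.
As t -> infinity, exp(-2*6/5 t) -> 0, so the stationary variance is sigma^2 / (2 theta) = 245/192.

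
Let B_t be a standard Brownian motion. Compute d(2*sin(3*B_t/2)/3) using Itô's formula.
d(2*sin(3*B_t/2)/3) = (-3*sin(3*B_t/2)/4) dt + (cos(3*B_t/2)) dB_t

Itô's formula for f(B_t) gives d f(B_t) = f'(B_t) dB_t + (1/2) f''(B_t) dt. Compute derivatives of f(x) = 2*sin(3*x/2)/3:
  f'(x)  = cos(3*x/2)
  f''(x) = -3*sin(3*x/2)/2
Substitute x = B_t and multiply the f'' term by 1/2:
  drift     = (1/2) * (-3*sin(3*x/2)/2) evaluated at B_t = -3*sin(3*B_t/2)/4
  diffusion = (cos(3*x/2)) evaluated at B_t = cos(3*B_t/2)
Therefore d(2*sin(3*B_t/2)/3) = (-3*sin(3*B_t/2)/4) dt + (cos(3*B_t/2)) dB_t.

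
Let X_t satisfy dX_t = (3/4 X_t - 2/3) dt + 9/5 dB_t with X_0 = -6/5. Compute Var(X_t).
Var(X_t) = 54*exp(3*t/2)/25 - 54/25

The variance V(t) = Var(X_t) satisfies V'(t) = 2 a V(t) + c^2 with V(0) = 0 (drift coefficient is linear in X, diffusion is constant). With a = 3/4, c = 9/5, the solution is
  V(t) = (c^2 / (2 a)) * (exp(2 a t) - 1)
       = ((9/5)^2 / (2*(3/4))) * (exp((3/2) t) - 1)
       = 54*exp(3*t/2)/25 - 54/25.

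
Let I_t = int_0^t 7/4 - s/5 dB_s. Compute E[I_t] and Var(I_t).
E[I_t] = 0; Var(I_t) = t*(16*t^2 - 420*t + 3675)/1200

The Itô integral of a deterministic integrand f(s) has mean 0 because each increment f(s) * (B_{s+ds} - B_s) has mean 0. By the Itô isometry:
  Var( int_0^t f(s) dB_s ) = E[ (int_0^t f(s) dB_s)^2 ] = int_0^t f(s)^2 ds.
Here f(s) = 7/4 - s/5, so f(s)^2 = (4*s - 35)^2/400. Integrate:
  int_0^t ((4*s - 35)^2/400) ds = t*(16*t^2 - 420*t + 3675)/1200.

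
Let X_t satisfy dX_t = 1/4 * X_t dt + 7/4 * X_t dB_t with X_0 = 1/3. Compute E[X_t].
E[X_t] = exp(t/4)/3

For GBM dX = mu X dt + sigma X dB with X_0 = x_0, apply Itô to Y = log X: dY = (mu - sigma^2/2) dt + sigma dB, so Y_t = log(x_0) + (mu - sigma^2/2) t + sigma B_t and hence X_t = x_0 * exp((mu - sigma^2/2) t + sigma B_t).
With mu = 1/4, sigma = 7/4, x_0 = 1/3, this gives:
  X_t = 1/3 * exp((-41/32) * t + (7/4) * B_t).
Since sigma*B_t ~ Normal(0, sigma^2 t), E[exp(sigma*B_t)] = exp(sigma^2 t / 2); so E[X_t] = x_0 * exp((mu - sigma^2/2) t) * exp(sigma^2 t / 2) = x_0 * exp(mu t) = exp(t/4)/3.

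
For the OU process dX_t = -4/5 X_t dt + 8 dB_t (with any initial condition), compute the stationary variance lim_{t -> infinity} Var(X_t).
lim Var(X_t) = 40

The OU SDE dX = -theta X dt + sigma dB admits the integrating factor exp(theta t): d(exp(theta t) X_t) = sigma exp(theta t) dB_t. Integrating from 0 to t gives X_t = x_0 * exp(-theta t) + sigma * int_0^t exp(-theta (t-s)) dB_s for any initial x_0. The Itô integral has variance (by the Itô isometry) sigma^2 * int_0^t exp(-2 theta (t - s)) ds = sigma^2 * (1 - exp(-2 theta t)) / (2 theta), independent of x_0.
With theta = 4/5, sigma = 8:
  Var(X_t) = (8)^2 * (1 - exp(-2*4/5 t)) / (2 * 4/5) = 40 - 40*exp(-8*t/5).
As t -> infinity, exp(-2*4/5 t) -> 0, so the stationary variance is sigma^2 / (2 theta) = 40.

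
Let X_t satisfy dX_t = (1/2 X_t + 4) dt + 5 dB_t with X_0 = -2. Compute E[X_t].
E[X_t] = 6*exp(t/2) - 8

Taking expectations and using E[dB_t] = 0, the mean m(t) = E[X_t] satisfies the ODE m'(t) = a m(t) + b with m(0) = x_0. With a = 1/2, b = 4, x_0 = -2, the solution is
  m(t) = x_0 * exp(a t) + (b/a) * (exp(a t) - 1)
       = (-2) * exp((1/2) t) + (4/(1/2)) * (exp((1/2) t) - 1)
       = 6*exp(t/2) - 8.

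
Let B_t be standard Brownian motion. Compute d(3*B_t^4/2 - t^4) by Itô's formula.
d(3*B_t^4/2 - t^4) = (9*B_t^2 - 4*t^3) dt + (6*B_t^3) dB_t

Itô's formula for f(t, x): d f(t, B_t) = (f_t + (1/2) f_xx) dt + f_x dB_t. Compute partials of f(t, x) = -t^4 + 3*x^4/2:
  f_t(t,x)  = -4*t^3
  f_x(t,x)  = 6*x^3
  f_xx(t,x) = 18*x^2
Assemble drift = f_t + (1/2) f_xx = -4*t^3 + 9*x^2 and diffusion = f_x = 6*x^3. Substituting x = B_t:
  d(3*B_t^4/2 - t^4) = (9*B_t^2 - 4*t^3) dt + (6*B_t^3) dB_t.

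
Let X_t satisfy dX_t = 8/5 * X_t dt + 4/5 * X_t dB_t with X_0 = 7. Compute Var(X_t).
Var(X_t) = 49*(exp(16*t/25) - 1)*exp(16*t/5)

For GBM dX = mu X dt + sigma X dB with X_0 = x_0, apply Itô to Y = log X: dY = (mu - sigma^2/2) dt + sigma dB, so Y_t = log(x_0) + (mu - sigma^2/2) t + sigma B_t and hence X_t = x_0 * exp((mu - sigma^2/2) t + sigma B_t).
With mu = 8/5, sigma = 4/5, x_0 = 7, this gives:
  X_t = 7 * exp((32/25) * t + (4/5) * B_t).
Since sigma*B_t ~ Normal(0, sigma^2 t), E[exp(sigma*B_t)] = exp(sigma^2 t / 2); so E[X_t] = x_0 * exp((mu - sigma^2/2) t) * exp(sigma^2 t / 2) = x_0 * exp(mu t) = 7*exp(8*t/5).
Var(X_t) = E[X_t^2] - (E[X_t])^2 = x_0^2 * exp(2 mu t) * (exp(sigma^2 t) - 1) = 49*(exp(16*t/25) - 1)*exp(16*t/5).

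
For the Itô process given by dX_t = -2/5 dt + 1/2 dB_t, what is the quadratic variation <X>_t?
<X>_t = t/4

For an Itô process dX_t = a(t) dt + b(t) dB_t, the quadratic variation is <X>_t = int_0^t b(s)^2 ds (the drift term does not contribute). Here b(s) = 1/2, so
  b(s)^2 = 1/4.
Integrating from 0 to t:
  <X>_t = int_0^t (1/4) ds = t/4.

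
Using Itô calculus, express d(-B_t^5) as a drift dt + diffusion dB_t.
d(-B_t^5) = (-10*B_t^3) dt + (-5*B_t^4) dB_t

Itô's formula for f(B_t) gives d f(B_t) = f'(B_t) dB_t + (1/2) f''(B_t) dt. Compute derivatives of f(x) = -x^5:
  f'(x)  = -5*x^4
  f''(x) = -20*x^3
Substitute x = B_t and multiply the f'' term by 1/2:
  drift     = (1/2) * (-20*x^3) evaluated at B_t = -10*B_t^3
  diffusion = (-5*x^4) evaluated at B_t = -5*B_t^4
Therefore d(-B_t^5) = (-10*B_t^3) dt + (-5*B_t^4) dB_t.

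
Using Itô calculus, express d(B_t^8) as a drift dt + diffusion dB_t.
d(B_t^8) = (28*B_t^6) dt + (8*B_t^7) dB_t

Itô's formula for f(B_t) gives d f(B_t) = f'(B_t) dB_t + (1/2) f''(B_t) dt. Compute derivatives of f(x) = x^8:
  f'(x)  = 8*x^7
  f''(x) = 56*x^6
Substitute x = B_t and multiply the f'' term by 1/2:
  drift     = (1/2) * (56*x^6) evaluated at B_t = 28*B_t^6
  diffusion = (8*x^7) evaluated at B_t = 8*B_t^7
Therefore d(B_t^8) = (28*B_t^6) dt + (8*B_t^7) dB_t.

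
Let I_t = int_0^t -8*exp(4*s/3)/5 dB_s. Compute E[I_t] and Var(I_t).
E[I_t] = 0; Var(I_t) = 24*exp(8*t/3)/25 - 24/25

The Itô integral of a deterministic integrand f(s) has mean 0 because each increment f(s) * (B_{s+ds} - B_s) has mean 0. By the Itô isometry:
  Var( int_0^t f(s) dB_s ) = E[ (int_0^t f(s) dB_s)^2 ] = int_0^t f(s)^2 ds.
Here f(s) = -8*exp(4*s/3)/5, so f(s)^2 = 64*exp(8*s/3)/25. Integrate:
  int_0^t (64*exp(8*s/3)/25) ds = 24*exp(8*t/3)/25 - 24/25.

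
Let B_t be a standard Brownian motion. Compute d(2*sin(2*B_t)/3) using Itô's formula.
d(2*sin(2*B_t)/3) = (-4*sin(2*B_t)/3) dt + (4*cos(2*B_t)/3) dB_t

Itô's formula for f(B_t) gives d f(B_t) = f'(B_t) dB_t + (1/2) f''(B_t) dt. Compute derivatives of f(x) = 2*sin(2*x)/3:
  f'(x)  = 4*cos(2*x)/3
  f''(x) = -8*sin(2*x)/3
Substitute x = B_t and multiply the f'' term by 1/2:
  drift     = (1/2) * (-8*sin(2*x)/3) evaluated at B_t = -4*sin(2*B_t)/3
  diffusion = (4*cos(2*x)/3) evaluated at B_t = 4*cos(2*B_t)/3
Therefore d(2*sin(2*B_t)/3) = (-4*sin(2*B_t)/3) dt + (4*cos(2*B_t)/3) dB_t.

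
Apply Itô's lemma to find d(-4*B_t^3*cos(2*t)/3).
d(-4*B_t^3*cos(2*t)/3) = (4*B_t*(2*B_t^2*sin(2*t)/3 - cos(2*t))) dt + (-4*B_t^2*cos(2*t)) dB_t

Itô's formula for f(t, x): d f(t, B_t) = (f_t + (1/2) f_xx) dt + f_x dB_t. Compute partials of f(t, x) = -4*x^3*cos(2*t)/3:
  f_t(t,x)  = 8*x^3*sin(2*t)/3
  f_x(t,x)  = -4*x^2*cos(2*t)
  f_xx(t,x) = -8*x*cos(2*t)
Assemble drift = f_t + (1/2) f_xx = 4*x*(2*x^2*sin(2*t)/3 - cos(2*t)) and diffusion = f_x = -4*x^2*cos(2*t). Substituting x = B_t:
  d(-4*B_t^3*cos(2*t)/3) = (4*B_t*(2*B_t^2*sin(2*t)/3 - cos(2*t))) dt + (-4*B_t^2*cos(2*t)) dB_t.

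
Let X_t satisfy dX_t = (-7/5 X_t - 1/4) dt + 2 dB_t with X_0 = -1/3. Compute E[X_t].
E[X_t] = -5/28 - 13*exp(-7*t/5)/84

Taking expectations and using E[dB_t] = 0, the mean m(t) = E[X_t] satisfies the ODE m'(t) = a m(t) + b with m(0) = x_0. With a = -7/5, b = -1/4, x_0 = -1/3, the solution is
  m(t) = x_0 * exp(a t) + (b/a) * (exp(a t) - 1)
       = (-1/3) * exp((-7/5) t) + ((-1/4)/(-7/5)) * (exp((-7/5) t) - 1)
       = -5/28 - 13*exp(-7*t/5)/84.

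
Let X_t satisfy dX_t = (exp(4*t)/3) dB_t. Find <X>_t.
<X>_t = exp(8*t)/72 - 1/72

For an Itô process dX_t = a(t) dt + b(t) dB_t, the quadratic variation is <X>_t = int_0^t b(s)^2 ds (the drift term does not contribute). Here b(s) = exp(4*s)/3, so
  b(s)^2 = exp(8*s)/9.
Integrating from 0 to t:
  <X>_t = int_0^t (exp(8*s)/9) ds = exp(8*t)/72 - 1/72.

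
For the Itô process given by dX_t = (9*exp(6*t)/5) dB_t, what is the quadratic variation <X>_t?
<X>_t = 27*exp(12*t)/100 - 27/100

For an Itô process dX_t = a(t) dt + b(t) dB_t, the quadratic variation is <X>_t = int_0^t b(s)^2 ds (the drift term does not contribute). Here b(s) = 9*exp(6*s)/5, so
  b(s)^2 = 81*exp(12*s)/25.
Integrating from 0 to t:
  <X>_t = int_0^t (81*exp(12*s)/25) ds = 27*exp(12*t)/100 - 27/100.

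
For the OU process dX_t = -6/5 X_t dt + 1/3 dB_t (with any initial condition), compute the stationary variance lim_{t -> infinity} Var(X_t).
lim Var(X_t) = 5/108

The OU SDE dX = -theta X dt + sigma dB admits the integrating factor exp(theta t): d(exp(theta t) X_t) = sigma exp(theta t) dB_t. Integrating from 0 to t gives X_t = x_0 * exp(-theta t) + sigma * int_0^t exp(-theta (t-s)) dB_s for any initial x_0. The Itô integral has variance (by the Itô isometry) sigma^2 * int_0^t exp(-2 theta (t - s)) ds = sigma^2 * (1 - exp(-2 theta t)) / (2 theta), independent of x_0.
With theta = 6/5, sigma = 1/3:
  Var(X_t) = (1/3)^2 * (1 - exp(-2*6/5 t)) / (2 * 6/5) = 5/108 - 5*exp(-12*t/5)/108.
As t -> infinity, exp(-2*6/5 t) -> 0, so the stationary variance is sigma^2 / (2 theta) = 5/108.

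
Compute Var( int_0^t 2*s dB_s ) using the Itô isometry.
Var = 4*t^3/3

The Itô integral of a deterministic integrand f(s) has mean 0 because each increment f(s) * (B_{s+ds} - B_s) has mean 0. By the Itô isometry:
  Var( int_0^t f(s) dB_s ) = E[ (int_0^t f(s) dB_s)^2 ] = int_0^t f(s)^2 ds.
Here f(s) = 2*s, so f(s)^2 = 4*s^2. Integrate:
  int_0^t (4*s^2) ds = 4*t^3/3.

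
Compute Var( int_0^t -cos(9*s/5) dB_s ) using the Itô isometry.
Var = t/2 + 5*sin(18*t/5)/36

The Itô integral of a deterministic integrand f(s) has mean 0 because each increment f(s) * (B_{s+ds} - B_s) has mean 0. By the Itô isometry:
  Var( int_0^t f(s) dB_s ) = E[ (int_0^t f(s) dB_s)^2 ] = int_0^t f(s)^2 ds.
Here f(s) = -cos(9*s/5), so f(s)^2 = cos(9*s/5)^2. Integrate:
  int_0^t (cos(9*s/5)^2) ds = t/2 + 5*sin(18*t/5)/36.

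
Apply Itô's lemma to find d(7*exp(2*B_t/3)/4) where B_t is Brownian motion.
d(7*exp(2*B_t/3)/4) = (7*exp(2*B_t/3)/18) dt + (7*exp(2*B_t/3)/6) dB_t

Itô's formula for f(B_t) gives d f(B_t) = f'(B_t) dB_t + (1/2) f''(B_t) dt. Compute derivatives of f(x) = 7*exp(2*x/3)/4:
  f'(x)  = 7*exp(2*x/3)/6
  f''(x) = 7*exp(2*x/3)/9
Substitute x = B_t and multiply the f'' term by 1/2:
  drift     = (1/2) * (7*exp(2*x/3)/9) evaluated at B_t = 7*exp(2*B_t/3)/18
  diffusion = (7*exp(2*x/3)/6) evaluated at B_t = 7*exp(2*B_t/3)/6
Therefore d(7*exp(2*B_t/3)/4) = (7*exp(2*B_t/3)/18) dt + (7*exp(2*B_t/3)/6) dB_t.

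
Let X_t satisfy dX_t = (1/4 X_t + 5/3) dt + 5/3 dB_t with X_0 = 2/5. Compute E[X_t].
E[X_t] = 106*exp(t/4)/15 - 20/3

Taking expectations and using E[dB_t] = 0, the mean m(t) = E[X_t] satisfies the ODE m'(t) = a m(t) + b with m(0) = x_0. With a = 1/4, b = 5/3, x_0 = 2/5, the solution is
  m(t) = x_0 * exp(a t) + (b/a) * (exp(a t) - 1)
       = (2/5) * exp((1/4) t) + ((5/3)/(1/4)) * (exp((1/4) t) - 1)
       = 106*exp(t/4)/15 - 20/3.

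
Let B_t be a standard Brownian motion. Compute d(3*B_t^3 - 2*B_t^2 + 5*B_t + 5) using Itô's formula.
d(3*B_t^3 - 2*B_t^2 + 5*B_t + 5) = (9*B_t - 2) dt + (9*B_t^2 - 4*B_t + 5) dB_t

Itô's formula for f(B_t) gives d f(B_t) = f'(B_t) dB_t + (1/2) f''(B_t) dt. Compute derivatives of f(x) = 3*x^3 - 2*x^2 + 5*x + 5:
  f'(x)  = 9*x^2 - 4*x + 5
  f''(x) = 18*x - 4
Substitute x = B_t and multiply the f'' term by 1/2:
  drift     = (1/2) * (18*x - 4) evaluated at B_t = 9*B_t - 2
  diffusion = (9*x^2 - 4*x + 5) evaluated at B_t = 9*B_t^2 - 4*B_t + 5
Therefore d(3*B_t^3 - 2*B_t^2 + 5*B_t + 5) = (9*B_t - 2) dt + (9*B_t^2 - 4*B_t + 5) dB_t.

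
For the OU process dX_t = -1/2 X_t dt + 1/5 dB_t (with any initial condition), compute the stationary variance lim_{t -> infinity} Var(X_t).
lim Var(X_t) = 1/25

The OU SDE dX = -theta X dt + sigma dB admits the integrating factor exp(theta t): d(exp(theta t) X_t) = sigma exp(theta t) dB_t. Integrating from 0 to t gives X_t = x_0 * exp(-theta t) + sigma * int_0^t exp(-theta (t-s)) dB_s for any initial x_0. The Itô integral has variance (by the Itô isometry) sigma^2 * int_0^t exp(-2 theta (t - s)) ds = sigma^2 * (1 - exp(-2 theta t)) / (2 theta), independent of x_0.
With theta = 1/2, sigma = 1/5:
  Var(X_t) = (1/5)^2 * (1 - exp(-2*1/2 t)) / (2 * 1/2) = (exp(t) - 1)*exp(-t)/25.
As t -> infinity, exp(-2*1/2 t) -> 0, so the stationary variance is sigma^2 / (2 theta) = 1/25.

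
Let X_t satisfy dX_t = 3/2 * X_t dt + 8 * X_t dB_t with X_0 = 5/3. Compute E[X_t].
E[X_t] = 5*exp(3*t/2)/3

For GBM dX = mu X dt + sigma X dB with X_0 = x_0, apply Itô to Y = log X: dY = (mu - sigma^2/2) dt + sigma dB, so Y_t = log(x_0) + (mu - sigma^2/2) t + sigma B_t and hence X_t = x_0 * exp((mu - sigma^2/2) t + sigma B_t).
With mu = 3/2, sigma = 8, x_0 = 5/3, this gives:
  X_t = 5/3 * exp((-61/2) * t + (8) * B_t).
Since sigma*B_t ~ Normal(0, sigma^2 t), E[exp(sigma*B_t)] = exp(sigma^2 t / 2); so E[X_t] = x_0 * exp((mu - sigma^2/2) t) * exp(sigma^2 t / 2) = x_0 * exp(mu t) = 5*exp(3*t/2)/3.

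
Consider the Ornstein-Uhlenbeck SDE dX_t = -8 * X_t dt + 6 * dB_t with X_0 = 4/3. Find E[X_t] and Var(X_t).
E[X_t] = 4*exp(-8*t)/3; Var(X_t) = 9/4 - 9*exp(-16*t)/4

The OU SDE dX = -theta X dt + sigma dB admits the integrating factor exp(theta t): d(exp(theta t) X_t) = sigma exp(theta t) dB_t. Integrating from 0 to t:
  X_t = x_0 * exp(-theta t) + sigma * int_0^t exp(-theta (t-s)) dB_s.
The Itô integral has mean 0 and (by the Itô isometry) variance sigma^2 * int_0^t exp(-2 theta (t - s)) ds = sigma^2 * (1 - exp(-2 theta t)) / (2 theta).
With theta = 8, sigma = 6, x_0 = 4/3:
  E[X_t] = 4/3 * exp(-8 t) = 4*exp(-8*t)/3
  Var(X_t) = (6)^2 * (1 - exp(-2*8 t)) / (2 * 8) = 9/4 - 9*exp(-16*t)/4.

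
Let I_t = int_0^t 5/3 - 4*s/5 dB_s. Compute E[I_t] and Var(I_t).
E[I_t] = 0; Var(I_t) = t*(48*t^2 - 300*t + 625)/225

The Itô integral of a deterministic integrand f(s) has mean 0 because each increment f(s) * (B_{s+ds} - B_s) has mean 0. By the Itô isometry:
  Var( int_0^t f(s) dB_s ) = E[ (int_0^t f(s) dB_s)^2 ] = int_0^t f(s)^2 ds.
Here f(s) = 5/3 - 4*s/5, so f(s)^2 = (12*s - 25)^2/225. Integrate:
  int_0^t ((12*s - 25)^2/225) ds = t*(48*t^2 - 300*t + 625)/225.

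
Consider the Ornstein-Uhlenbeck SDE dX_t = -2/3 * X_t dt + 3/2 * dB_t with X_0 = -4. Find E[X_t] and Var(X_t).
E[X_t] = -4*exp(-2*t/3); Var(X_t) = 27/16 - 27*exp(-4*t/3)/16

The OU SDE dX = -theta X dt + sigma dB admits the integrating factor exp(theta t): d(exp(theta t) X_t) = sigma exp(theta t) dB_t. Integrating from 0 to t:
  X_t = x_0 * exp(-theta t) + sigma * int_0^t exp(-theta (t-s)) dB_s.
The Itô integral has mean 0 and (by the Itô isometry) variance sigma^2 * int_0^t exp(-2 theta (t - s)) ds = sigma^2 * (1 - exp(-2 theta t)) / (2 theta).
With theta = 2/3, sigma = 3/2, x_0 = -4:
  E[X_t] = -4 * exp(-2/3 t) = -4*exp(-2*t/3)
  Var(X_t) = (3/2)^2 * (1 - exp(-2*2/3 t)) / (2 * 2/3) = 27/16 - 27*exp(-4*t/3)/16.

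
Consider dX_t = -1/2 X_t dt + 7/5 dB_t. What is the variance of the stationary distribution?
lim Var(X_t) = 49/25

The OU SDE dX = -theta X dt + sigma dB admits the integrating factor exp(theta t): d(exp(theta t) X_t) = sigma exp(theta t) dB_t. Integrating from 0 to t gives X_t = x_0 * exp(-theta t) + sigma * int_0^t exp(-theta (t-s)) dB_s for any initial x_0. The Itô integral has variance (by the Itô isometry) sigma^2 * int_0^t exp(-2 theta (t - s)) ds = sigma^2 * (1 - exp(-2 theta t)) / (2 theta), independent of x_0.
With theta = 1/2, sigma = 7/5:
  Var(X_t) = (7/5)^2 * (1 - exp(-2*1/2 t)) / (2 * 1/2) = 49/25 - 49*exp(-t)/25.
As t -> infinity, exp(-2*1/2 t) -> 0, so the stationary variance is sigma^2 / (2 theta) = 49/25.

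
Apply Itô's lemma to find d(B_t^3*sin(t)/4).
d(B_t^3*sin(t)/4) = (B_t*(B_t^2*cos(t) + 3*sin(t))/4) dt + (3*B_t^2*sin(t)/4) dB_t

Itô's formula for f(t, x): d f(t, B_t) = (f_t + (1/2) f_xx) dt + f_x dB_t. Compute partials of f(t, x) = x^3*sin(t)/4:
  f_t(t,x)  = x^3*cos(t)/4
  f_x(t,x)  = 3*x^2*sin(t)/4
  f_xx(t,x) = 3*x*sin(t)/2
Assemble drift = f_t + (1/2) f_xx = x*(x^2*cos(t) + 3*sin(t))/4 and diffusion = f_x = 3*x^2*sin(t)/4. Substituting x = B_t:
  d(B_t^3*sin(t)/4) = (B_t*(B_t^2*cos(t) + 3*sin(t))/4) dt + (3*B_t^2*sin(t)/4) dB_t.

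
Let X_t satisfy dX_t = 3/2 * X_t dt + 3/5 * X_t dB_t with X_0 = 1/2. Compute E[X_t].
E[X_t] = exp(3*t/2)/2

For GBM dX = mu X dt + sigma X dB with X_0 = x_0, apply Itô to Y = log X: dY = (mu - sigma^2/2) dt + sigma dB, so Y_t = log(x_0) + (mu - sigma^2/2) t + sigma B_t and hence X_t = x_0 * exp((mu - sigma^2/2) t + sigma B_t).
With mu = 3/2, sigma = 3/5, x_0 = 1/2, this gives:
  X_t = 1/2 * exp((33/25) * t + (3/5) * B_t).
Since sigma*B_t ~ Normal(0, sigma^2 t), E[exp(sigma*B_t)] = exp(sigma^2 t / 2); so E[X_t] = x_0 * exp((mu - sigma^2/2) t) * exp(sigma^2 t / 2) = x_0 * exp(mu t) = exp(3*t/2)/2.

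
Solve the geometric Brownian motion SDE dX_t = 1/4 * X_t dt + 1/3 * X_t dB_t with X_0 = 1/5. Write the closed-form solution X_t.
X_t = 1/5 * exp((7/36) * t + (1/3) * B_t)

For GBM dX = mu X dt + sigma X dB with X_0 = x_0, apply Itô to Y = log X: dY = (mu - sigma^2/2) dt + sigma dB, so Y_t = log(x_0) + (mu - sigma^2/2) t + sigma B_t and hence X_t = x_0 * exp((mu - sigma^2/2) t + sigma B_t).
With mu = 1/4, sigma = 1/3, x_0 = 1/5, this gives:
  X_t = 1/5 * exp((7/36) * t + (1/3) * B_t).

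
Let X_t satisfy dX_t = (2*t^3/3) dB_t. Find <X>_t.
<X>_t = 4*t^7/63

For an Itô process dX_t = a(t) dt + b(t) dB_t, the quadratic variation is <X>_t = int_0^t b(s)^2 ds (the drift term does not contribute). Here b(s) = 2*s^3/3, so
  b(s)^2 = 4*s^6/9.
Integrating from 0 to t:
  <X>_t = int_0^t (4*s^6/9) ds = 4*t^7/63.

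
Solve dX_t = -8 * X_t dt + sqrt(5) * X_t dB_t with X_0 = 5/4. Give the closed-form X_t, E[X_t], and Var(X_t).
X_t = 5/4 * exp((-21/2) t + (sqrt(5)) B_t); E[X_t] = 5*exp(-8*t)/4; Var(X_t) = (25*exp(5*t) - 25)*exp(-16*t)/16

For GBM dX = mu X dt + sigma X dB with X_0 = x_0, apply Itô to Y = log X: dY = (mu - sigma^2/2) dt + sigma dB, so Y_t = log(x_0) + (mu - sigma^2/2) t + sigma B_t and hence X_t = x_0 * exp((mu - sigma^2/2) t + sigma B_t).
With mu = -8, sigma = sqrt(5), x_0 = 5/4, this gives:
  X_t = 5/4 * exp((-21/2) * t + (sqrt(5)) * B_t).
Since sigma*B_t ~ Normal(0, sigma^2 t), E[exp(sigma*B_t)] = exp(sigma^2 t / 2); so E[X_t] = x_0 * exp((mu - sigma^2/2) t) * exp(sigma^2 t / 2) = x_0 * exp(mu t) = 5*exp(-8*t)/4.
Var(X_t) = E[X_t^2] - (E[X_t])^2 = x_0^2 * exp(2 mu t) * (exp(sigma^2 t) - 1) = (25*exp(5*t) - 25)*exp(-16*t)/16.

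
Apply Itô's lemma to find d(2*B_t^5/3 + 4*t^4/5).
d(2*B_t^5/3 + 4*t^4/5) = (20*B_t^3/3 + 16*t^3/5) dt + (10*B_t^4/3) dB_t

Itô's formula for f(t, x): d f(t, B_t) = (f_t + (1/2) f_xx) dt + f_x dB_t. Compute partials of f(t, x) = 4*t^4/5 + 2*x^5/3:
  f_t(t,x)  = 16*t^3/5
  f_x(t,x)  = 10*x^4/3
  f_xx(t,x) = 40*x^3/3
Assemble drift = f_t + (1/2) f_xx = 16*t^3/5 + 20*x^3/3 and diffusion = f_x = 10*x^4/3. Substituting x = B_t:
  d(2*B_t^5/3 + 4*t^4/5) = (20*B_t^3/3 + 16*t^3/5) dt + (10*B_t^4/3) dB_t.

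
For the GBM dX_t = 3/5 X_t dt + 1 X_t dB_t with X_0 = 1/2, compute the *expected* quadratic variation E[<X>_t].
E[<X>_t] = 5*exp(11*t/5)/44 - 5/44

<X>_t = int_0^t (1 * X_s)^2 ds. Taking expectation inside the integral: E[<X>_t] = 1^2 * int_0^t E[X_s^2] ds. For GBM, E[X_s^2] = x_0^2 * exp((2 mu + sigma^2) s). Integrating:
  E[<X>_t] = 1^2 * (1/2)^2 * (exp((2*(3/5) + 1^2) t) - 1) / (2*(3/5) + 1^2)
           = 1^2 * (1/2)^2 * (exp((11/5) t) - 1) / (11/5) = 5*exp(11*t/5)/44 - 5/44.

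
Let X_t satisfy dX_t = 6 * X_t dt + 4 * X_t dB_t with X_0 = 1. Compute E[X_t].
E[X_t] = exp(6*t)

For GBM dX = mu X dt + sigma X dB with X_0 = x_0, apply Itô to Y = log X: dY = (mu - sigma^2/2) dt + sigma dB, so Y_t = log(x_0) + (mu - sigma^2/2) t + sigma B_t and hence X_t = x_0 * exp((mu - sigma^2/2) t + sigma B_t).
With mu = 6, sigma = 4, x_0 = 1, this gives:
  X_t = 1 * exp((-2) * t + (4) * B_t).
Since sigma*B_t ~ Normal(0, sigma^2 t), E[exp(sigma*B_t)] = exp(sigma^2 t / 2); so E[X_t] = x_0 * exp((mu - sigma^2/2) t) * exp(sigma^2 t / 2) = x_0 * exp(mu t) = exp(6*t).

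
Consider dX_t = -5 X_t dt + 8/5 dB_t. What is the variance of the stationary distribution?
lim Var(X_t) = 32/125

The OU SDE dX = -theta X dt + sigma dB admits the integrating factor exp(theta t): d(exp(theta t) X_t) = sigma exp(theta t) dB_t. Integrating from 0 to t gives X_t = x_0 * exp(-theta t) + sigma * int_0^t exp(-theta (t-s)) dB_s for any initial x_0. The Itô integral has variance (by the Itô isometry) sigma^2 * int_0^t exp(-2 theta (t - s)) ds = sigma^2 * (1 - exp(-2 theta t)) / (2 theta), independent of x_0.
With theta = 5, sigma = 8/5:
  Var(X_t) = (8/5)^2 * (1 - exp(-2*5 t)) / (2 * 5) = 32/125 - 32*exp(-10*t)/125.
As t -> infinity, exp(-2*5 t) -> 0, so the stationary variance is sigma^2 / (2 theta) = 32/125.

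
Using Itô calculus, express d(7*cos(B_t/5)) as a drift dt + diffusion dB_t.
d(7*cos(B_t/5)) = (-7*cos(B_t/5)/50) dt + (-7*sin(B_t/5)/5) dB_t

Itô's formula for f(B_t) gives d f(B_t) = f'(B_t) dB_t + (1/2) f''(B_t) dt. Compute derivatives of f(x) = 7*cos(x/5):
  f'(x)  = -7*sin(x/5)/5
  f''(x) = -7*cos(x/5)/25
Substitute x = B_t and multiply the f'' term by 1/2:
  drift     = (1/2) * (-7*cos(x/5)/25) evaluated at B_t = -7*cos(B_t/5)/50
  diffusion = (-7*sin(x/5)/5) evaluated at B_t = -7*sin(B_t/5)/5
Therefore d(7*cos(B_t/5)) = (-7*cos(B_t/5)/50) dt + (-7*sin(B_t/5)/5) dB_t.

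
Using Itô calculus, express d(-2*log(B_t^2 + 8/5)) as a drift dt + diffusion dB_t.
d(-2*log(B_t^2 + 8/5)) = (10*(5*B_t^2 - 8)/(5*B_t^2 + 8)^2) dt + (-20*B_t/(5*B_t^2 + 8)) dB_t

Itô's formula for f(B_t) gives d f(B_t) = f'(B_t) dB_t + (1/2) f''(B_t) dt. Compute derivatives of f(x) = -2*log(x^2 + 8/5):
  f'(x)  = -20*x/(5*x^2 + 8)
  f''(x) = 20*(5*x^2 - 8)/(5*x^2 + 8)^2
Substitute x = B_t and multiply the f'' term by 1/2:
  drift     = (1/2) * (20*(5*x^2 - 8)/(5*x^2 + 8)^2) evaluated at B_t = 10*(5*B_t^2 - 8)/(5*B_t^2 + 8)^2
  diffusion = (-20*x/(5*x^2 + 8)) evaluated at B_t = -20*B_t/(5*B_t^2 + 8)
Therefore d(-2*log(B_t^2 + 8/5)) = (10*(5*B_t^2 - 8)/(5*B_t^2 + 8)^2) dt + (-20*B_t/(5*B_t^2 + 8)) dB_t.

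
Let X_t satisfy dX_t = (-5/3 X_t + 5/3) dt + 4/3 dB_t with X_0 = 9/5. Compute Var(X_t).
Var(X_t) = 8/15 - 8*exp(-10*t/3)/15

The variance V(t) = Var(X_t) satisfies V'(t) = 2 a V(t) + c^2 with V(0) = 0 (drift coefficient is linear in X, diffusion is constant). With a = -5/3, c = 4/3, the solution is
  V(t) = (c^2 / (2 a)) * (exp(2 a t) - 1)
       = ((4/3)^2 / (2*(-5/3))) * (exp((-10/3) t) - 1)
       = 8/15 - 8*exp(-10*t/3)/15.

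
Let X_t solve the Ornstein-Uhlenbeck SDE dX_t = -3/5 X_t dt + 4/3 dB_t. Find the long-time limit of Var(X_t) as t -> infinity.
lim Var(X_t) = 40/27

The OU SDE dX = -theta X dt + sigma dB admits the integrating factor exp(theta t): d(exp(theta t) X_t) = sigma exp(theta t) dB_t. Integrating from 0 to t gives X_t = x_0 * exp(-theta t) + sigma * int_0^t exp(-theta (t-s)) dB_s for any initial x_0. The Itô integral has variance (by the Itô isometry) sigma^2 * int_0^t exp(-2 theta (t - s)) ds = sigma^2 * (1 - exp(-2 theta t)) / (2 theta), independent of x_0.
With theta = 3/5, sigma = 4/3:
  Var(X_t) = (4/3)^2 * (1 - exp(-2*3/5 t)) / (2 * 3/5) = 40/27 - 40*exp(-6*t/5)/27.
As t -> infinity, exp(-2*3/5 t) -> 0, so the stationary variance is sigma^2 / (2 theta) = 40/27.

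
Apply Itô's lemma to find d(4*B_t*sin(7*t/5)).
d(4*B_t*sin(7*t/5)) = (28*B_t*cos(7*t/5)/5) dt + (4*sin(7*t/5)) dB_t

Itô's formula for f(t, x): d f(t, B_t) = (f_t + (1/2) f_xx) dt + f_x dB_t. Compute partials of f(t, x) = 4*x*sin(7*t/5):
  f_t(t,x)  = 28*x*cos(7*t/5)/5
  f_x(t,x)  = 4*sin(7*t/5)
  f_xx(t,x) = 0
Assemble drift = f_t + (1/2) f_xx = 28*x*cos(7*t/5)/5 and diffusion = f_x = 4*sin(7*t/5). Substituting x = B_t:
  d(4*B_t*sin(7*t/5)) = (28*B_t*cos(7*t/5)/5) dt + (4*sin(7*t/5)) dB_t.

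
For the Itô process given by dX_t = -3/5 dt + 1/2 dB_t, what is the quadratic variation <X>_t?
<X>_t = t/4

For an Itô process dX_t = a(t) dt + b(t) dB_t, the quadratic variation is <X>_t = int_0^t b(s)^2 ds (the drift term does not contribute). Here b(s) = 1/2, so
  b(s)^2 = 1/4.
Integrating from 0 to t:
  <X>_t = int_0^t (1/4) ds = t/4.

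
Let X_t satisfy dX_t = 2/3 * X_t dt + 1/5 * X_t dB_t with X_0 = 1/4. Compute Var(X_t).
Var(X_t) = (exp(t/25) - 1)*exp(4*t/3)/16

For GBM dX = mu X dt + sigma X dB with X_0 = x_0, apply Itô to Y = log X: dY = (mu - sigma^2/2) dt + sigma dB, so Y_t = log(x_0) + (mu - sigma^2/2) t + sigma B_t and hence X_t = x_0 * exp((mu - sigma^2/2) t + sigma B_t).
With mu = 2/3, sigma = 1/5, x_0 = 1/4, this gives:
  X_t = 1/4 * exp((97/150) * t + (1/5) * B_t).
Since sigma*B_t ~ Normal(0, sigma^2 t), E[exp(sigma*B_t)] = exp(sigma^2 t / 2); so E[X_t] = x_0 * exp((mu - sigma^2/2) t) * exp(sigma^2 t / 2) = x_0 * exp(mu t) = exp(2*t/3)/4.
Var(X_t) = E[X_t^2] - (E[X_t])^2 = x_0^2 * exp(2 mu t) * (exp(sigma^2 t) - 1) = (exp(t/25) - 1)*exp(4*t/3)/16.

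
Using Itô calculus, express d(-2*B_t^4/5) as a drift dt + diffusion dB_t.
d(-2*B_t^4/5) = (-12*B_t^2/5) dt + (-8*B_t^3/5) dB_t

Itô's formula for f(B_t) gives d f(B_t) = f'(B_t) dB_t + (1/2) f''(B_t) dt. Compute derivatives of f(x) = -2*x^4/5:
  f'(x)  = -8*x^3/5
  f''(x) = -24*x^2/5
Substitute x = B_t and multiply the f'' term by 1/2:
  drift     = (1/2) * (-24*x^2/5) evaluated at B_t = -12*B_t^2/5
  diffusion = (-8*x^3/5) evaluated at B_t = -8*B_t^3/5
Therefore d(-2*B_t^4/5) = (-12*B_t^2/5) dt + (-8*B_t^3/5) dB_t.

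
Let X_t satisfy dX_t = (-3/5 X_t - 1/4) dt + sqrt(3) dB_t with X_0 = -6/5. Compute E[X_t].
E[X_t] = -5/12 - 47*exp(-3*t/5)/60

Taking expectations and using E[dB_t] = 0, the mean m(t) = E[X_t] satisfies the ODE m'(t) = a m(t) + b with m(0) = x_0. With a = -3/5, b = -1/4, x_0 = -6/5, the solution is
  m(t) = x_0 * exp(a t) + (b/a) * (exp(a t) - 1)
       = (-6/5) * exp((-3/5) t) + ((-1/4)/(-3/5)) * (exp((-3/5) t) - 1)
       = -5/12 - 47*exp(-3*t/5)/60.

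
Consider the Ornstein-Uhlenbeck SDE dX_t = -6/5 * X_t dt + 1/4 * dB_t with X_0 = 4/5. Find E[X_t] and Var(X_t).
E[X_t] = 4*exp(-6*t/5)/5; Var(X_t) = 5/192 - 5*exp(-12*t/5)/192

The OU SDE dX = -theta X dt + sigma dB admits the integrating factor exp(theta t): d(exp(theta t) X_t) = sigma exp(theta t) dB_t. Integrating from 0 to t:
  X_t = x_0 * exp(-theta t) + sigma * int_0^t exp(-theta (t-s)) dB_s.
The Itô integral has mean 0 and (by the Itô isometry) variance sigma^2 * int_0^t exp(-2 theta (t - s)) ds = sigma^2 * (1 - exp(-2 theta t)) / (2 theta).
With theta = 6/5, sigma = 1/4, x_0 = 4/5:
  E[X_t] = 4/5 * exp(-6/5 t) = 4*exp(-6*t/5)/5
  Var(X_t) = (1/4)^2 * (1 - exp(-2*6/5 t)) / (2 * 6/5) = 5/192 - 5*exp(-12*t/5)/192.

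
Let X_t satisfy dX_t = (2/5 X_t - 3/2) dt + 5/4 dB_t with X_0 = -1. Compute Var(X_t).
Var(X_t) = 125*exp(4*t/5)/64 - 125/64

The variance V(t) = Var(X_t) satisfies V'(t) = 2 a V(t) + c^2 with V(0) = 0 (drift coefficient is linear in X, diffusion is constant). With a = 2/5, c = 5/4, the solution is
  V(t) = (c^2 / (2 a)) * (exp(2 a t) - 1)
       = ((5/4)^2 / (2*(2/5))) * (exp((4/5) t) - 1)
       = 125*exp(4*t/5)/64 - 125/64.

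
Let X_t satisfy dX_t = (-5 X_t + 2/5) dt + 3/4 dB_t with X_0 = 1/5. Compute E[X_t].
E[X_t] = 2/25 + 3*exp(-5*t)/25

Taking expectations and using E[dB_t] = 0, the mean m(t) = E[X_t] satisfies the ODE m'(t) = a m(t) + b with m(0) = x_0. With a = -5, b = 2/5, x_0 = 1/5, the solution is
  m(t) = x_0 * exp(a t) + (b/a) * (exp(a t) - 1)
       = (1/5) * exp((-5) t) + ((2/5)/(-5)) * (exp((-5) t) - 1)
       = 2/25 + 3*exp(-5*t)/25.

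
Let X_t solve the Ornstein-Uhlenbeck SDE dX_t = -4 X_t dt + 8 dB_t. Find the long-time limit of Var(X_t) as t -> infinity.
lim Var(X_t) = 8

The OU SDE dX = -theta X dt + sigma dB admits the integrating factor exp(theta t): d(exp(theta t) X_t) = sigma exp(theta t) dB_t. Integrating from 0 to t gives X_t = x_0 * exp(-theta t) + sigma * int_0^t exp(-theta (t-s)) dB_s for any initial x_0. The Itô integral has variance (by the Itô isometry) sigma^2 * int_0^t exp(-2 theta (t - s)) ds = sigma^2 * (1 - exp(-2 theta t)) / (2 theta), independent of x_0.
With theta = 4, sigma = 8:
  Var(X_t) = (8)^2 * (1 - exp(-2*4 t)) / (2 * 4) = 8 - 8*exp(-8*t).
As t -> infinity, exp(-2*4 t) -> 0, so the stationary variance is sigma^2 / (2 theta) = 8.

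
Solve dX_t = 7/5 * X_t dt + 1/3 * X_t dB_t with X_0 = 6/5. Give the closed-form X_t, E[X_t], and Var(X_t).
X_t = 6/5 * exp((121/90) t + (1/3) B_t); E[X_t] = 6*exp(7*t/5)/5; Var(X_t) = 36*(exp(t/9) - 1)*exp(14*t/5)/25

For GBM dX = mu X dt + sigma X dB with X_0 = x_0, apply Itô to Y = log X: dY = (mu - sigma^2/2) dt + sigma dB, so Y_t = log(x_0) + (mu - sigma^2/2) t + sigma B_t and hence X_t = x_0 * exp((mu - sigma^2/2) t + sigma B_t).
With mu = 7/5, sigma = 1/3, x_0 = 6/5, this gives:
  X_t = 6/5 * exp((121/90) * t + (1/3) * B_t).
Since sigma*B_t ~ Normal(0, sigma^2 t), E[exp(sigma*B_t)] = exp(sigma^2 t / 2); so E[X_t] = x_0 * exp((mu - sigma^2/2) t) * exp(sigma^2 t / 2) = x_0 * exp(mu t) = 6*exp(7*t/5)/5.
Var(X_t) = E[X_t^2] - (E[X_t])^2 = x_0^2 * exp(2 mu t) * (exp(sigma^2 t) - 1) = 36*(exp(t/9) - 1)*exp(14*t/5)/25.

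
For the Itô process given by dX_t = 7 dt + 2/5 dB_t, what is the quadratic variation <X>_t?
<X>_t = 4*t/25

For an Itô process dX_t = a(t) dt + b(t) dB_t, the quadratic variation is <X>_t = int_0^t b(s)^2 ds (the drift term does not contribute). Here b(s) = 2/5, so
  b(s)^2 = 4/25.
Integrating from 0 to t:
  <X>_t = int_0^t (4/25) ds = 4*t/25.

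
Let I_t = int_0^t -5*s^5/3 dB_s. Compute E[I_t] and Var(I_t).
E[I_t] = 0; Var(I_t) = 25*t^11/99

The Itô integral of a deterministic integrand f(s) has mean 0 because each increment f(s) * (B_{s+ds} - B_s) has mean 0. By the Itô isometry:
  Var( int_0^t f(s) dB_s ) = E[ (int_0^t f(s) dB_s)^2 ] = int_0^t f(s)^2 ds.
Here f(s) = -5*s^5/3, so f(s)^2 = 25*s^10/9. Integrate:
  int_0^t (25*s^10/9) ds = 25*t^11/99.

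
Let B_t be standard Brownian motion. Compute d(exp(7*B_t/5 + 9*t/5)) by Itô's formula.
d(exp(7*B_t/5 + 9*t/5)) = (139*exp(7*B_t/5 + 9*t/5)/50) dt + (7*exp(7*B_t/5 + 9*t/5)/5) dB_t

Itô's formula for f(t, x): d f(t, B_t) = (f_t + (1/2) f_xx) dt + f_x dB_t. Compute partials of f(t, x) = exp(9*t/5 + 7*x/5):
  f_t(t,x)  = 9*exp(9*t/5 + 7*x/5)/5
  f_x(t,x)  = 7*exp(9*t/5 + 7*x/5)/5
  f_xx(t,x) = 49*exp(9*t/5 + 7*x/5)/25
Assemble drift = f_t + (1/2) f_xx = 139*exp(9*t/5 + 7*x/5)/50 and diffusion = f_x = 7*exp(9*t/5 + 7*x/5)/5. Substituting x = B_t:
  d(exp(7*B_t/5 + 9*t/5)) = (139*exp(7*B_t/5 + 9*t/5)/50) dt + (7*exp(7*B_t/5 + 9*t/5)/5) dB_t.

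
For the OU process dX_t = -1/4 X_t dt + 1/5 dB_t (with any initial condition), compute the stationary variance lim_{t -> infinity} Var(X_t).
lim Var(X_t) = 2/25

The OU SDE dX = -theta X dt + sigma dB admits the integrating factor exp(theta t): d(exp(theta t) X_t) = sigma exp(theta t) dB_t. Integrating from 0 to t gives X_t = x_0 * exp(-theta t) + sigma * int_0^t exp(-theta (t-s)) dB_s for any initial x_0. The Itô integral has variance (by the Itô isometry) sigma^2 * int_0^t exp(-2 theta (t - s)) ds = sigma^2 * (1 - exp(-2 theta t)) / (2 theta), independent of x_0.
With theta = 1/4, sigma = 1/5:
  Var(X_t) = (1/5)^2 * (1 - exp(-2*1/4 t)) / (2 * 1/4) = 2/25 - 2*exp(-t/2)/25.
As t -> infinity, exp(-2*1/4 t) -> 0, so the stationary variance is sigma^2 / (2 theta) = 2/25.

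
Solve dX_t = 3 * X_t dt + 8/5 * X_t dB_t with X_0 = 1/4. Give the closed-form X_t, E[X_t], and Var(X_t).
X_t = 1/4 * exp((43/25) t + (8/5) B_t); E[X_t] = exp(3*t)/4; Var(X_t) = (exp(64*t/25) - 1)*exp(6*t)/16

For GBM dX = mu X dt + sigma X dB with X_0 = x_0, apply Itô to Y = log X: dY = (mu - sigma^2/2) dt + sigma dB, so Y_t = log(x_0) + (mu - sigma^2/2) t + sigma B_t and hence X_t = x_0 * exp((mu - sigma^2/2) t + sigma B_t).
With mu = 3, sigma = 8/5, x_0 = 1/4, this gives:
  X_t = 1/4 * exp((43/25) * t + (8/5) * B_t).
Since sigma*B_t ~ Normal(0, sigma^2 t), E[exp(sigma*B_t)] = exp(sigma^2 t / 2); so E[X_t] = x_0 * exp((mu - sigma^2/2) t) * exp(sigma^2 t / 2) = x_0 * exp(mu t) = exp(3*t)/4.
Var(X_t) = E[X_t^2] - (E[X_t])^2 = x_0^2 * exp(2 mu t) * (exp(sigma^2 t) - 1) = (exp(64*t/25) - 1)*exp(6*t)/16.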